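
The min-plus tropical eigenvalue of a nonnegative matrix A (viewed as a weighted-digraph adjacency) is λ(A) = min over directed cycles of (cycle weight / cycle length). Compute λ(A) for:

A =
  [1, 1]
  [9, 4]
λ(A) = 1

Enumerate directed cycles and compute their means (weight / length). Sample:
  cycle 0 → 0: weight = 1, length = 1, mean = 1/1 ≈ 1.000
  cycle 1 → 1: weight = 4, length = 1, mean = 4/1 ≈ 4.000
  cycle 0 → 1 → 0: weight = 10, length = 2, mean = 10/2 ≈ 5.000
  cycle 1 → 0 → 1: weight = 10, length = 2, mean = 10/2 ≈ 5.000
Minimum mean = 1.000, attained e.g. along the cycle 0 → 0 with weight 1 and length 1. So λ(A) = 1/1 = 1.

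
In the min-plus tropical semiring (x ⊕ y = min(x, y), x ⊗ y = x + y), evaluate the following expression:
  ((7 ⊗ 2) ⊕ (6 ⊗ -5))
((7 ⊗ 2) ⊕ (6 ⊗ -5)) = 1

Expand innermost to outermost. Recall ⊕ takes the minimum of its arguments and ⊗ takes their sum. Working out the expression ((7 ⊗ 2) ⊕ (6 ⊗ -5)) gives 1.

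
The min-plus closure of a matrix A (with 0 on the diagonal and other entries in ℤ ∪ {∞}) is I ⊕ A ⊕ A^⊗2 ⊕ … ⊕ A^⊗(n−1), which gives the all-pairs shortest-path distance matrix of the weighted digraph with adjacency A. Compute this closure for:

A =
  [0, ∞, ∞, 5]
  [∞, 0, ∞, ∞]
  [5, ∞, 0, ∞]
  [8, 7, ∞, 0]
Closure =
  [0, 12, ∞, 5]
  [∞, 0, ∞, ∞]
  [5, 17, 0, 10]
  [8, 7, ∞, 0]

This is the Floyd-Warshall all-pairs shortest-path computation. For each intermediate vertex k = 0, 1, …, 3, update dist[i][j] ← min(dist[i][j], dist[i][k] + dist[k][j]). The final matrix gives, for each (i, j), the minimum total weight of any directed path from i to j (possibly empty when i = j).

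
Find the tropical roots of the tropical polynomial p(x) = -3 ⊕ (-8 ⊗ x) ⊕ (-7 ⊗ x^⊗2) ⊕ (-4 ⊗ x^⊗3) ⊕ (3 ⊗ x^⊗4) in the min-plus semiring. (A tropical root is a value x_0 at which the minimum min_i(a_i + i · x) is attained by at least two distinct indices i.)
Roots: {-7, -3, -1, 5}

Each tropical root is a break point of the lower envelope of the lines y = a_i + i · x (there are 5 lines, with slopes 0, 1, ..., 4). Only the lines that attain the minimum somewhere contribute to roots; other lines are dominated. Here the surviving (envelope) indices are i = 4, i = 3, i = 2, i = 1, i = 0.
Intersections between consecutive envelope lines give the roots: for adjacent envelope indices i < j the intersection is x = (a_i − a_j) / (j − i). Reading off the sorted break points: {-7, -3, -1, 5}.
Verification: at each break x_0, at least two indices attain the minimum of min_i(a_i + i · x_0).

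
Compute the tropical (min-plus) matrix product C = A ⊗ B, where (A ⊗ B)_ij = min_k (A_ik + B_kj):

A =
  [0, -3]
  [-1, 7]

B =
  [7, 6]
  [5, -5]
A ⊗ B =
  [2, -8]
  [6, 2]

Apply the min-plus product entry-by-entry:
  C[0][0] = min over k of (A[0][0] + B[0][0] = 0 + 7 = 7, A[0][1] + B[1][0] = -3 + 5 = 2) = 2 (attained at k = 1)
  C[0][1] = min over k of (A[0][0] + B[0][1] = 0 + 6 = 6, A[0][1] + B[1][1] = -3 + -5 = -8) = -8 (attained at k = 1)
  C[1][0] = min over k of (A[1][0] + B[0][0] = -1 + 7 = 6, A[1][1] + B[1][0] = 7 + 5 = 12) = 6 (attained at k = 0)
  C[1][1] = min over k of (A[1][0] + B[0][1] = -1 + 6 = 5, A[1][1] + B[1][1] = 7 + -5 = 2) = 2 (attained at k = 1)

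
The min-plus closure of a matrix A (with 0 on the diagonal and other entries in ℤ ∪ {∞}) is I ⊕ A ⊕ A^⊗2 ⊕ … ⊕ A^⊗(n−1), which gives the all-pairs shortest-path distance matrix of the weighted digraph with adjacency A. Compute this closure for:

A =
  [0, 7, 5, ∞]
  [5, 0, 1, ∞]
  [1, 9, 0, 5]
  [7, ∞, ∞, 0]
Closure =
  [0, 7, 5, 10]
  [2, 0, 1, 6]
  [1, 8, 0, 5]
  [7, 14, 12, 0]

This is the Floyd-Warshall all-pairs shortest-path computation. For each intermediate vertex k = 0, 1, …, 3, update dist[i][j] ← min(dist[i][j], dist[i][k] + dist[k][j]). The final matrix gives, for each (i, j), the minimum total weight of any directed path from i to j (possibly empty when i = j).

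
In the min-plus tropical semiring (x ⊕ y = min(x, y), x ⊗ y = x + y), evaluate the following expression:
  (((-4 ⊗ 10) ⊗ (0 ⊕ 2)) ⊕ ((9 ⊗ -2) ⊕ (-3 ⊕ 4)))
(((-4 ⊗ 10) ⊗ (0 ⊕ 2)) ⊕ ((9 ⊗ -2) ⊕ (-3 ⊕ 4))) = -3

Expand innermost to outermost. Recall ⊕ takes the minimum of its arguments and ⊗ takes their sum. Working out the expression (((-4 ⊗ 10) ⊗ (0 ⊕ 2)) ⊕ ((9 ⊗ -2) ⊕ (-3 ⊕ 4))) gives -3.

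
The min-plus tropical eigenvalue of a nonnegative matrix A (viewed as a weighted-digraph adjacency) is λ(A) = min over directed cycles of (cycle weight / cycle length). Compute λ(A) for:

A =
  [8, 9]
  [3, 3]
λ(A) = 3

Enumerate directed cycles and compute their means (weight / length). Sample:
  cycle 0 → 0: weight = 8, length = 1, mean = 8/1 ≈ 8.000
  cycle 1 → 1: weight = 3, length = 1, mean = 3/1 ≈ 3.000
  cycle 0 → 1 → 0: weight = 12, length = 2, mean = 12/2 ≈ 6.000
  cycle 1 → 0 → 1: weight = 12, length = 2, mean = 12/2 ≈ 6.000
Minimum mean = 3.000, attained e.g. along the cycle 1 → 1 with weight 3 and length 1. So λ(A) = 3/1 = 3.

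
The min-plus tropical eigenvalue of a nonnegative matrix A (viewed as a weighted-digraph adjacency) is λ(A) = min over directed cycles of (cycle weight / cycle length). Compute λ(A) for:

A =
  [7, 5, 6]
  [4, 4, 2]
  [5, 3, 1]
λ(A) = 1

Enumerate directed cycles and compute their means (weight / length). Sample:
  cycle 0 → 0: weight = 7, length = 1, mean = 7/1 ≈ 7.000
  cycle 1 → 1: weight = 4, length = 1, mean = 4/1 ≈ 4.000
  cycle 2 → 2: weight = 1, length = 1, mean = 1/1 ≈ 1.000
  cycle 0 → 1 → 0: weight = 9, length = 2, mean = 9/2 ≈ 4.500
  cycle 0 → 2 → 0: weight = 11, length = 2, mean = 11/2 ≈ 5.500
  cycle 1 → 0 → 1: weight = 9, length = 2, mean = 9/2 ≈ 4.500
Minimum mean = 1.000, attained e.g. along the cycle 2 → 2 with weight 1 and length 1. So λ(A) = 1/1 = 1.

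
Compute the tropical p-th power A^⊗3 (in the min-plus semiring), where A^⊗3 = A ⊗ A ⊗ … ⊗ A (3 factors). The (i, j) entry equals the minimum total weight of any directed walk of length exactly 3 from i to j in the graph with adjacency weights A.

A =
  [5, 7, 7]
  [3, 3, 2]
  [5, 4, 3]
A^⊗3 =
  [13, 13, 12]
  [9, 9, 8]
  [10, 10, 9]

Each entry (A^⊗3)_ij equals the minimum over all length-3 walks i = v_0 → v_1 → … → v_3 = j of Σ_t A[v_t][v_{t+1}]. For example, for (i, j) = (0, 2) we minimise over 9 possible intermediate vertex sequences; the minimum is 12, attained along the walk 0 → 1 → 1 → 2.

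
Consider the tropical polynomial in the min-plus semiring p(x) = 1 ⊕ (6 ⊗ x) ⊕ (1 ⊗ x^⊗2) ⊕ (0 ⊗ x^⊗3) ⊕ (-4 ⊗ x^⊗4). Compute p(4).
p(4) = 1

A tropical monomial a ⊗ x^⊗i evaluates to a + i · x. Evaluating each term at x = 4:
  Term 0 contributes 1 + 0 · 4 = 1
  Term 1 contributes 6 + 1 · 4 = 10
  Term 2 contributes 1 + 2 · 4 = 9
  Term 3 contributes 0 + 3 · 4 = 12
  Term 4 contributes -4 + 4 · 4 = 12
p(4) = ⊕ of these = min[1, 10, 9, 12, 12] = 1.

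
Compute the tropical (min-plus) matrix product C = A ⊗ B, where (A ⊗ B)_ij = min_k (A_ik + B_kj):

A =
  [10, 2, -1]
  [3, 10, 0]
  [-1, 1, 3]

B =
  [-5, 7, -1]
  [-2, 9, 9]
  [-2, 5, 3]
A ⊗ B =
  [-3, 4, 2]
  [-2, 5, 2]
  [-6, 6, -2]

Apply the min-plus product entry-by-entry:
  C[0][0] = min over k of (A[0][0] + B[0][0] = 10 + -5 = 5, A[0][1] + B[1][0] = 2 + -2 = 0, A[0][2] + B[2][0] = -1 + -2 = -3) = -3 (attained at k = 2)
  C[0][1] = min over k of (A[0][0] + B[0][1] = 10 + 7 = 17, A[0][1] + B[1][1] = 2 + 9 = 11, A[0][2] + B[2][1] = -1 + 5 = 4) = 4 (attained at k = 2)
  C[0][2] = min over k of (A[0][0] + B[0][2] = 10 + -1 = 9, A[0][1] + B[1][2] = 2 + 9 = 11, A[0][2] + B[2][2] = -1 + 3 = 2) = 2 (attained at k = 2)
  C[1][0] = min over k of (A[1][0] + B[0][0] = 3 + -5 = -2, A[1][1] + B[1][0] = 10 + -2 = 8, A[1][2] + B[2][0] = 0 + -2 = -2) = -2 (attained at k = 0)
  C[1][1] = min over k of (A[1][0] + B[0][1] = 3 + 7 = 10, A[1][1] + B[1][1] = 10 + 9 = 19, A[1][2] + B[2][1] = 0 + 5 = 5) = 5 (attained at k = 2)
  C[1][2] = min over k of (A[1][0] + B[0][2] = 3 + -1 = 2, A[1][1] + B[1][2] = 10 + 9 = 19, A[1][2] + B[2][2] = 0 + 3 = 3) = 2 (attained at k = 0)
  C[2][0] = min over k of (A[2][0] + B[0][0] = -1 + -5 = -6, A[2][1] + B[1][0] = 1 + -2 = -1, A[2][2] + B[2][0] = 3 + -2 = 1) = -6 (attained at k = 0)
  C[2][1] = min over k of (A[2][0] + B[0][1] = -1 + 7 = 6, A[2][1] + B[1][1] = 1 + 9 = 10, A[2][2] + B[2][1] = 3 + 5 = 8) = 6 (attained at k = 0)
  C[2][2] = min over k of (A[2][0] + B[0][2] = -1 + -1 = -2, A[2][1] + B[1][2] = 1 + 9 = 10, A[2][2] + B[2][2] = 3 + 3 = 6) = -2 (attained at k = 0)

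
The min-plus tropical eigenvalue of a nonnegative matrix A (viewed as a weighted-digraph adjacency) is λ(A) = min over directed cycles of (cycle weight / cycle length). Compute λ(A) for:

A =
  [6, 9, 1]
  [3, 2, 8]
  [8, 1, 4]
λ(A) = 5/3

Enumerate directed cycles and compute their means (weight / length). Sample:
  cycle 0 → 0: weight = 6, length = 1, mean = 6/1 ≈ 6.000
  cycle 1 → 1: weight = 2, length = 1, mean = 2/1 ≈ 2.000
  cycle 2 → 2: weight = 4, length = 1, mean = 4/1 ≈ 4.000
  cycle 0 → 1 → 0: weight = 12, length = 2, mean = 12/2 ≈ 6.000
  cycle 0 → 2 → 0: weight = 9, length = 2, mean = 9/2 ≈ 4.500
  cycle 1 → 0 → 1: weight = 12, length = 2, mean = 12/2 ≈ 6.000
Minimum mean = 1.667, attained e.g. along the cycle 0 → 2 → 1 → 0 with weight 5 and length 3. So λ(A) = 5/3 = 5/3.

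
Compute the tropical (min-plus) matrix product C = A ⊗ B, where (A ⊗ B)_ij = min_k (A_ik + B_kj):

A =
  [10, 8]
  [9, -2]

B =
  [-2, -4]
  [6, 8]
A ⊗ B =
  [8, 6]
  [4, 5]

Apply the min-plus product entry-by-entry:
  C[0][0] = min over k of (A[0][0] + B[0][0] = 10 + -2 = 8, A[0][1] + B[1][0] = 8 + 6 = 14) = 8 (attained at k = 0)
  C[0][1] = min over k of (A[0][0] + B[0][1] = 10 + -4 = 6, A[0][1] + B[1][1] = 8 + 8 = 16) = 6 (attained at k = 0)
  C[1][0] = min over k of (A[1][0] + B[0][0] = 9 + -2 = 7, A[1][1] + B[1][0] = -2 + 6 = 4) = 4 (attained at k = 1)
  C[1][1] = min over k of (A[1][0] + B[0][1] = 9 + -4 = 5, A[1][1] + B[1][1] = -2 + 8 = 6) = 5 (attained at k = 0)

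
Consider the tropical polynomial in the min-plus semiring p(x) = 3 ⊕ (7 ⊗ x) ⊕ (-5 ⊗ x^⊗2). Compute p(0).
p(0) = -5

A tropical monomial a ⊗ x^⊗i evaluates to a + i · x. Evaluating each term at x = 0:
  Term 0 contributes 3 + 0 · 0 = 3
  Term 1 contributes 7 + 1 · 0 = 7
  Term 2 contributes -5 + 2 · 0 = -5
p(0) = ⊕ of these = min[3, 7, -5] = -5.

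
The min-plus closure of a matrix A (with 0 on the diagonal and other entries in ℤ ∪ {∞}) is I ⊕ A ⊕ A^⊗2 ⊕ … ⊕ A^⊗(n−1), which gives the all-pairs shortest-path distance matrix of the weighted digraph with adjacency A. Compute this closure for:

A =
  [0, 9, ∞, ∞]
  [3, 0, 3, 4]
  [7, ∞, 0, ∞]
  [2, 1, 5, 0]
Closure =
  [0, 9, 12, 13]
  [3, 0, 3, 4]
  [7, 16, 0, 20]
  [2, 1, 4, 0]

This is the Floyd-Warshall all-pairs shortest-path computation. For each intermediate vertex k = 0, 1, …, 3, update dist[i][j] ← min(dist[i][j], dist[i][k] + dist[k][j]). The final matrix gives, for each (i, j), the minimum total weight of any directed path from i to j (possibly empty when i = j).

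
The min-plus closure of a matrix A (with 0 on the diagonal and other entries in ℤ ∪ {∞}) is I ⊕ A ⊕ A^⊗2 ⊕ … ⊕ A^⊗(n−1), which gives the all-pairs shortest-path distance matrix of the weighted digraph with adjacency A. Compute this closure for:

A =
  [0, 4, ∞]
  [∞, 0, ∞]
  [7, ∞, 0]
Closure =
  [0, 4, ∞]
  [∞, 0, ∞]
  [7, 11, 0]

This is the Floyd-Warshall all-pairs shortest-path computation. For each intermediate vertex k = 0, 1, …, 2, update dist[i][j] ← min(dist[i][j], dist[i][k] + dist[k][j]). The final matrix gives, for each (i, j), the minimum total weight of any directed path from i to j (possibly empty when i = j).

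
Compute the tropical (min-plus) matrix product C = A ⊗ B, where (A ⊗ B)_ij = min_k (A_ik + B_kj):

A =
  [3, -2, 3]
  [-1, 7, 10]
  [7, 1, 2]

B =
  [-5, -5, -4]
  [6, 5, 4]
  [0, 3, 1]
A ⊗ B =
  [-2, -2, -1]
  [-6, -6, -5]
  [2, 2, 3]

Apply the min-plus product entry-by-entry:
  C[0][0] = min over k of (A[0][0] + B[0][0] = 3 + -5 = -2, A[0][1] + B[1][0] = -2 + 6 = 4, A[0][2] + B[2][0] = 3 + 0 = 3) = -2 (attained at k = 0)
  C[0][1] = min over k of (A[0][0] + B[0][1] = 3 + -5 = -2, A[0][1] + B[1][1] = -2 + 5 = 3, A[0][2] + B[2][1] = 3 + 3 = 6) = -2 (attained at k = 0)
  C[0][2] = min over k of (A[0][0] + B[0][2] = 3 + -4 = -1, A[0][1] + B[1][2] = -2 + 4 = 2, A[0][2] + B[2][2] = 3 + 1 = 4) = -1 (attained at k = 0)
  C[1][0] = min over k of (A[1][0] + B[0][0] = -1 + -5 = -6, A[1][1] + B[1][0] = 7 + 6 = 13, A[1][2] + B[2][0] = 10 + 0 = 10) = -6 (attained at k = 0)
  C[1][1] = min over k of (A[1][0] + B[0][1] = -1 + -5 = -6, A[1][1] + B[1][1] = 7 + 5 = 12, A[1][2] + B[2][1] = 10 + 3 = 13) = -6 (attained at k = 0)
  C[1][2] = min over k of (A[1][0] + B[0][2] = -1 + -4 = -5, A[1][1] + B[1][2] = 7 + 4 = 11, A[1][2] + B[2][2] = 10 + 1 = 11) = -5 (attained at k = 0)
  C[2][0] = min over k of (A[2][0] + B[0][0] = 7 + -5 = 2, A[2][1] + B[1][0] = 1 + 6 = 7, A[2][2] + B[2][0] = 2 + 0 = 2) = 2 (attained at k = 0)
  C[2][1] = min over k of (A[2][0] + B[0][1] = 7 + -5 = 2, A[2][1] + B[1][1] = 1 + 5 = 6, A[2][2] + B[2][1] = 2 + 3 = 5) = 2 (attained at k = 0)
  C[2][2] = min over k of (A[2][0] + B[0][2] = 7 + -4 = 3, A[2][1] + B[1][2] = 1 + 4 = 5, A[2][2] + B[2][2] = 2 + 1 = 3) = 3 (attained at k = 0)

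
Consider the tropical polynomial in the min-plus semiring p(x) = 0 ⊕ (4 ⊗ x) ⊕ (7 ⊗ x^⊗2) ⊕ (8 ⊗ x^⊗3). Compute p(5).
p(5) = 0

A tropical monomial a ⊗ x^⊗i evaluates to a + i · x. Evaluating each term at x = 5:
  Term 0 contributes 0 + 0 · 5 = 0
  Term 1 contributes 4 + 1 · 5 = 9
  Term 2 contributes 7 + 2 · 5 = 17
  Term 3 contributes 8 + 3 · 5 = 23
p(5) = ⊕ of these = min[0, 9, 17, 23] = 0.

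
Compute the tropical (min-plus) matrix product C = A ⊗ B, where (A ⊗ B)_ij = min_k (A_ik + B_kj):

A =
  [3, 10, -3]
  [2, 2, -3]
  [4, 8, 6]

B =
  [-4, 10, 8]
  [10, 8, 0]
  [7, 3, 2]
A ⊗ B =
  [-1, 0, -1]
  [-2, 0, -1]
  [0, 9, 8]

Apply the min-plus product entry-by-entry:
  C[0][0] = min over k of (A[0][0] + B[0][0] = 3 + -4 = -1, A[0][1] + B[1][0] = 10 + 10 = 20, A[0][2] + B[2][0] = -3 + 7 = 4) = -1 (attained at k = 0)
  C[0][1] = min over k of (A[0][0] + B[0][1] = 3 + 10 = 13, A[0][1] + B[1][1] = 10 + 8 = 18, A[0][2] + B[2][1] = -3 + 3 = 0) = 0 (attained at k = 2)
  C[0][2] = min over k of (A[0][0] + B[0][2] = 3 + 8 = 11, A[0][1] + B[1][2] = 10 + 0 = 10, A[0][2] + B[2][2] = -3 + 2 = -1) = -1 (attained at k = 2)
  C[1][0] = min over k of (A[1][0] + B[0][0] = 2 + -4 = -2, A[1][1] + B[1][0] = 2 + 10 = 12, A[1][2] + B[2][0] = -3 + 7 = 4) = -2 (attained at k = 0)
  C[1][1] = min over k of (A[1][0] + B[0][1] = 2 + 10 = 12, A[1][1] + B[1][1] = 2 + 8 = 10, A[1][2] + B[2][1] = -3 + 3 = 0) = 0 (attained at k = 2)
  C[1][2] = min over k of (A[1][0] + B[0][2] = 2 + 8 = 10, A[1][1] + B[1][2] = 2 + 0 = 2, A[1][2] + B[2][2] = -3 + 2 = -1) = -1 (attained at k = 2)
  C[2][0] = min over k of (A[2][0] + B[0][0] = 4 + -4 = 0, A[2][1] + B[1][0] = 8 + 10 = 18, A[2][2] + B[2][0] = 6 + 7 = 13) = 0 (attained at k = 0)
  C[2][1] = min over k of (A[2][0] + B[0][1] = 4 + 10 = 14, A[2][1] + B[1][1] = 8 + 8 = 16, A[2][2] + B[2][1] = 6 + 3 = 9) = 9 (attained at k = 2)
  C[2][2] = min over k of (A[2][0] + B[0][2] = 4 + 8 = 12, A[2][1] + B[1][2] = 8 + 0 = 8, A[2][2] + B[2][2] = 6 + 2 = 8) = 8 (attained at k = 1)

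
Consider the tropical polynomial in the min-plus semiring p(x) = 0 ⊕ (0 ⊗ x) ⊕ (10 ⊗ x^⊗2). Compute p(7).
p(7) = 0

A tropical monomial a ⊗ x^⊗i evaluates to a + i · x. Evaluating each term at x = 7:
  Term 0 contributes 0 + 0 · 7 = 0
  Term 1 contributes 0 + 1 · 7 = 7
  Term 2 contributes 10 + 2 · 7 = 24
p(7) = ⊕ of these = min[0, 7, 24] = 0.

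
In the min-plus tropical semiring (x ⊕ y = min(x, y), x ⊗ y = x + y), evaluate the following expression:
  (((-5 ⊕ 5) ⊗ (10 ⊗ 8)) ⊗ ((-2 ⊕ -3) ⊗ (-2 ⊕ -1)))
(((-5 ⊕ 5) ⊗ (10 ⊗ 8)) ⊗ ((-2 ⊕ -3) ⊗ (-2 ⊕ -1))) = 8

Expand innermost to outermost. Recall ⊕ takes the minimum of its arguments and ⊗ takes their sum. Working out the expression (((-5 ⊕ 5) ⊗ (10 ⊗ 8)) ⊗ ((-2 ⊕ -3) ⊗ (-2 ⊕ -1))) gives 8.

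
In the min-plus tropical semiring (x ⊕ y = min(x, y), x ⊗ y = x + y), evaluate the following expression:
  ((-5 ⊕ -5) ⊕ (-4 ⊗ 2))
((-5 ⊕ -5) ⊕ (-4 ⊗ 2)) = -5

Expand innermost to outermost. Recall ⊕ takes the minimum of its arguments and ⊗ takes their sum. Working out the expression ((-5 ⊕ -5) ⊕ (-4 ⊗ 2)) gives -5.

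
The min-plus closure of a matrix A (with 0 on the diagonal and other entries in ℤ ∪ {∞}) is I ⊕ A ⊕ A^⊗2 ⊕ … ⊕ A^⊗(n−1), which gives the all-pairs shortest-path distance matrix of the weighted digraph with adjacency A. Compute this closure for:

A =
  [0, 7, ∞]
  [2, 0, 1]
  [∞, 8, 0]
Closure =
  [0, 7, 8]
  [2, 0, 1]
  [10, 8, 0]

This is the Floyd-Warshall all-pairs shortest-path computation. For each intermediate vertex k = 0, 1, …, 2, update dist[i][j] ← min(dist[i][j], dist[i][k] + dist[k][j]). The final matrix gives, for each (i, j), the minimum total weight of any directed path from i to j (possibly empty when i = j).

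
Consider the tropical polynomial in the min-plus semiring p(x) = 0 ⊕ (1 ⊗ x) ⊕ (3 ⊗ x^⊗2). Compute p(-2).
p(-2) = -1

A tropical monomial a ⊗ x^⊗i evaluates to a + i · x. Evaluating each term at x = -2:
  Term 0 contributes 0 + 0 · -2 = 0
  Term 1 contributes 1 + 1 · -2 = -1
  Term 2 contributes 3 + 2 · -2 = -1
p(-2) = ⊕ of these = min[0, -1, -1] = -1.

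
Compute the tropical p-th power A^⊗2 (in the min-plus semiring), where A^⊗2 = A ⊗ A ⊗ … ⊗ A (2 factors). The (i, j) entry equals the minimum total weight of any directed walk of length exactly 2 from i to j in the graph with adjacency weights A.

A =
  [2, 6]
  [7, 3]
A^⊗2 =
  [4, 8]
  [9, 6]

Each entry (A^⊗2)_ij equals the minimum over all length-2 walks i = v_0 → v_1 → … → v_2 = j of Σ_t A[v_t][v_{t+1}]. For example, for (i, j) = (0, 1) we minimise over 2 possible intermediate vertex sequences; the minimum is 8, attained along the walk 0 → 0 → 1.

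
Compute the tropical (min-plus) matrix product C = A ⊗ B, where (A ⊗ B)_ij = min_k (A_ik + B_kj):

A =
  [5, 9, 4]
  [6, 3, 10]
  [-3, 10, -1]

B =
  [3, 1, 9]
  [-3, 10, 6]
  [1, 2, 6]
A ⊗ B =
  [5, 6, 10]
  [0, 7, 9]
  [0, -2, 5]

Apply the min-plus product entry-by-entry:
  C[0][0] = min over k of (A[0][0] + B[0][0] = 5 + 3 = 8, A[0][1] + B[1][0] = 9 + -3 = 6, A[0][2] + B[2][0] = 4 + 1 = 5) = 5 (attained at k = 2)
  C[0][1] = min over k of (A[0][0] + B[0][1] = 5 + 1 = 6, A[0][1] + B[1][1] = 9 + 10 = 19, A[0][2] + B[2][1] = 4 + 2 = 6) = 6 (attained at k = 0)
  C[0][2] = min over k of (A[0][0] + B[0][2] = 5 + 9 = 14, A[0][1] + B[1][2] = 9 + 6 = 15, A[0][2] + B[2][2] = 4 + 6 = 10) = 10 (attained at k = 2)
  C[1][0] = min over k of (A[1][0] + B[0][0] = 6 + 3 = 9, A[1][1] + B[1][0] = 3 + -3 = 0, A[1][2] + B[2][0] = 10 + 1 = 11) = 0 (attained at k = 1)
  C[1][1] = min over k of (A[1][0] + B[0][1] = 6 + 1 = 7, A[1][1] + B[1][1] = 3 + 10 = 13, A[1][2] + B[2][1] = 10 + 2 = 12) = 7 (attained at k = 0)
  C[1][2] = min over k of (A[1][0] + B[0][2] = 6 + 9 = 15, A[1][1] + B[1][2] = 3 + 6 = 9, A[1][2] + B[2][2] = 10 + 6 = 16) = 9 (attained at k = 1)
  C[2][0] = min over k of (A[2][0] + B[0][0] = -3 + 3 = 0, A[2][1] + B[1][0] = 10 + -3 = 7, A[2][2] + B[2][0] = -1 + 1 = 0) = 0 (attained at k = 0)
  C[2][1] = min over k of (A[2][0] + B[0][1] = -3 + 1 = -2, A[2][1] + B[1][1] = 10 + 10 = 20, A[2][2] + B[2][1] = -1 + 2 = 1) = -2 (attained at k = 0)
  C[2][2] = min over k of (A[2][0] + B[0][2] = -3 + 9 = 6, A[2][1] + B[1][2] = 10 + 6 = 16, A[2][2] + B[2][2] = -1 + 6 = 5) = 5 (attained at k = 2)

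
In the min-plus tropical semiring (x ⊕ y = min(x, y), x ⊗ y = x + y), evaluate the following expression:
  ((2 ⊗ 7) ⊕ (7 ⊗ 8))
((2 ⊗ 7) ⊕ (7 ⊗ 8)) = 9

Expand innermost to outermost. Recall ⊕ takes the minimum of its arguments and ⊗ takes their sum. Working out the expression ((2 ⊗ 7) ⊕ (7 ⊗ 8)) gives 9.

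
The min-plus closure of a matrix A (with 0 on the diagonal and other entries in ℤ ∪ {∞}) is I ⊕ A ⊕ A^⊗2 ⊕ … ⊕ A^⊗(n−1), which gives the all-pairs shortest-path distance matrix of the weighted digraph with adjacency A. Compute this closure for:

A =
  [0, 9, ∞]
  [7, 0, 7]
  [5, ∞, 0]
Closure =
  [0, 9, 16]
  [7, 0, 7]
  [5, 14, 0]

This is the Floyd-Warshall all-pairs shortest-path computation. For each intermediate vertex k = 0, 1, …, 2, update dist[i][j] ← min(dist[i][j], dist[i][k] + dist[k][j]). The final matrix gives, for each (i, j), the minimum total weight of any directed path from i to j (possibly empty when i = j).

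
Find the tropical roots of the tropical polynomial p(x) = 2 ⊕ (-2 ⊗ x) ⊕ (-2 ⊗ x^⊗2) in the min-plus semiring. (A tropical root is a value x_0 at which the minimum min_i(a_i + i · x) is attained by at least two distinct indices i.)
Roots: {0, 4}

Each tropical root is a break point of the lower envelope of the lines y = a_i + i · x (there are 3 lines, with slopes 0, 1, ..., 2). Only the lines that attain the minimum somewhere contribute to roots; other lines are dominated. Here the surviving (envelope) indices are i = 2, i = 1, i = 0.
Intersections between consecutive envelope lines give the roots: for adjacent envelope indices i < j the intersection is x = (a_i − a_j) / (j − i). Reading off the sorted break points: {0, 4}.
Verification: at each break x_0, at least two indices attain the minimum of min_i(a_i + i · x_0).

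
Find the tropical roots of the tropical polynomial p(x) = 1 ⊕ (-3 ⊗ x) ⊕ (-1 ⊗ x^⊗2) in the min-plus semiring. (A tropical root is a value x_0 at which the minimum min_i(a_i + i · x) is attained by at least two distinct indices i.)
Roots: {-2, 4}

Each tropical root is a break point of the lower envelope of the lines y = a_i + i · x (there are 3 lines, with slopes 0, 1, ..., 2). Only the lines that attain the minimum somewhere contribute to roots; other lines are dominated. Here the surviving (envelope) indices are i = 2, i = 1, i = 0.
Intersections between consecutive envelope lines give the roots: for adjacent envelope indices i < j the intersection is x = (a_i − a_j) / (j − i). Reading off the sorted break points: {-2, 4}.
Verification: at each break x_0, at least two indices attain the minimum of min_i(a_i + i · x_0).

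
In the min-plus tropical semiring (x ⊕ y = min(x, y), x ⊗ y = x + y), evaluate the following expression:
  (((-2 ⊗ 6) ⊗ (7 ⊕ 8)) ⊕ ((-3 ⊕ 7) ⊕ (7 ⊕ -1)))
(((-2 ⊗ 6) ⊗ (7 ⊕ 8)) ⊕ ((-3 ⊕ 7) ⊕ (7 ⊕ -1))) = -3

Expand innermost to outermost. Recall ⊕ takes the minimum of its arguments and ⊗ takes their sum. Working out the expression (((-2 ⊗ 6) ⊗ (7 ⊕ 8)) ⊕ ((-3 ⊕ 7) ⊕ (7 ⊕ -1))) gives -3.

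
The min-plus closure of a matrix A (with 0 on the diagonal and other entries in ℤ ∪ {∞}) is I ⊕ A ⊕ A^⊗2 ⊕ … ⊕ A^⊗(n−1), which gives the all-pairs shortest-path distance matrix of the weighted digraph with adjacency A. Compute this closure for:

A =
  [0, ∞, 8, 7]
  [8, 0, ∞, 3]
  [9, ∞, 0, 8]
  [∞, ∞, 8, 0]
Closure =
  [0, ∞, 8, 7]
  [8, 0, 11, 3]
  [9, ∞, 0, 8]
  [17, ∞, 8, 0]

This is the Floyd-Warshall all-pairs shortest-path computation. For each intermediate vertex k = 0, 1, …, 3, update dist[i][j] ← min(dist[i][j], dist[i][k] + dist[k][j]). The final matrix gives, for each (i, j), the minimum total weight of any directed path from i to j (possibly empty when i = j).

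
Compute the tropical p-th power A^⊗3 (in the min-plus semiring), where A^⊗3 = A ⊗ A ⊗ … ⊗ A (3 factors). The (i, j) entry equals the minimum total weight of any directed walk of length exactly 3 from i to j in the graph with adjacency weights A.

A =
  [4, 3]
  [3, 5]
A^⊗3 =
  [10, 9]
  [9, 10]

Each entry (A^⊗3)_ij equals the minimum over all length-3 walks i = v_0 → v_1 → … → v_3 = j of Σ_t A[v_t][v_{t+1}]. For example, for (i, j) = (0, 1) we minimise over 4 possible intermediate vertex sequences; the minimum is 9, attained along the walk 0 → 1 → 0 → 1.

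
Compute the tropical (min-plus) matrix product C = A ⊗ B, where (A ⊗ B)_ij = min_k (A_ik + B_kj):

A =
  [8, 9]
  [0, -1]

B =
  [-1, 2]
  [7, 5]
A ⊗ B =
  [7, 10]
  [-1, 2]

Apply the min-plus product entry-by-entry:
  C[0][0] = min over k of (A[0][0] + B[0][0] = 8 + -1 = 7, A[0][1] + B[1][0] = 9 + 7 = 16) = 7 (attained at k = 0)
  C[0][1] = min over k of (A[0][0] + B[0][1] = 8 + 2 = 10, A[0][1] + B[1][1] = 9 + 5 = 14) = 10 (attained at k = 0)
  C[1][0] = min over k of (A[1][0] + B[0][0] = 0 + -1 = -1, A[1][1] + B[1][0] = -1 + 7 = 6) = -1 (attained at k = 0)
  C[1][1] = min over k of (A[1][0] + B[0][1] = 0 + 2 = 2, A[1][1] + B[1][1] = -1 + 5 = 4) = 2 (attained at k = 0)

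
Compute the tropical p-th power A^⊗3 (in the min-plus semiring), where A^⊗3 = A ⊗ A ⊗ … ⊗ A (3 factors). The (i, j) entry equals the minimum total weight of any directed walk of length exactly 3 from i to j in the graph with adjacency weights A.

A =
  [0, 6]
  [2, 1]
A^⊗3 =
  [0, 6]
  [2, 3]

Each entry (A^⊗3)_ij equals the minimum over all length-3 walks i = v_0 → v_1 → … → v_3 = j of Σ_t A[v_t][v_{t+1}]. For example, for (i, j) = (0, 1) we minimise over 4 possible intermediate vertex sequences; the minimum is 6, attained along the walk 0 → 0 → 0 → 1.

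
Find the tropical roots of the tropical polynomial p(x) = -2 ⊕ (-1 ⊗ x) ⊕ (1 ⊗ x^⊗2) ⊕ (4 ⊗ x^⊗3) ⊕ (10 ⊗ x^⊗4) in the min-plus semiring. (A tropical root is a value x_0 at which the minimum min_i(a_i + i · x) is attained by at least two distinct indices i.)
Roots: {-6, -3, -2, -1}

Each tropical root is a break point of the lower envelope of the lines y = a_i + i · x (there are 5 lines, with slopes 0, 1, ..., 4). Only the lines that attain the minimum somewhere contribute to roots; other lines are dominated. Here the surviving (envelope) indices are i = 4, i = 3, i = 2, i = 1, i = 0.
Intersections between consecutive envelope lines give the roots: for adjacent envelope indices i < j the intersection is x = (a_i − a_j) / (j − i). Reading off the sorted break points: {-6, -3, -2, -1}.
Verification: at each break x_0, at least two indices attain the minimum of min_i(a_i + i · x_0).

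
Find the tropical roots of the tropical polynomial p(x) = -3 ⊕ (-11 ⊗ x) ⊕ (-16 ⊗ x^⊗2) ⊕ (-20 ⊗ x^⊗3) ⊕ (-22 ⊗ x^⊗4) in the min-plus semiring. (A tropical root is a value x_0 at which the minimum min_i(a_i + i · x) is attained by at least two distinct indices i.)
Roots: {2, 4, 5, 8}

Each tropical root is a break point of the lower envelope of the lines y = a_i + i · x (there are 5 lines, with slopes 0, 1, ..., 4). Only the lines that attain the minimum somewhere contribute to roots; other lines are dominated. Here the surviving (envelope) indices are i = 4, i = 3, i = 2, i = 1, i = 0.
Intersections between consecutive envelope lines give the roots: for adjacent envelope indices i < j the intersection is x = (a_i − a_j) / (j − i). Reading off the sorted break points: {2, 4, 5, 8}.
Verification: at each break x_0, at least two indices attain the minimum of min_i(a_i + i · x_0).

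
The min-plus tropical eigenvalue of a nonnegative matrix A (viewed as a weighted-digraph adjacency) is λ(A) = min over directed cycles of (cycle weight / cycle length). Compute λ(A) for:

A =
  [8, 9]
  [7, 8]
λ(A) = 8

Enumerate directed cycles and compute their means (weight / length). Sample:
  cycle 0 → 0: weight = 8, length = 1, mean = 8/1 ≈ 8.000
  cycle 1 → 1: weight = 8, length = 1, mean = 8/1 ≈ 8.000
  cycle 0 → 1 → 0: weight = 16, length = 2, mean = 16/2 ≈ 8.000
  cycle 1 → 0 → 1: weight = 16, length = 2, mean = 16/2 ≈ 8.000
Minimum mean = 8.000, attained e.g. along the cycle 0 → 0 with weight 8 and length 1. So λ(A) = 8/1 = 8.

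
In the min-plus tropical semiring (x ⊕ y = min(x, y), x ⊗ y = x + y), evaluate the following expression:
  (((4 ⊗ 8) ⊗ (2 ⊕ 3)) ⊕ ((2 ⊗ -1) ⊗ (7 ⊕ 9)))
(((4 ⊗ 8) ⊗ (2 ⊕ 3)) ⊕ ((2 ⊗ -1) ⊗ (7 ⊕ 9))) = 8

Expand innermost to outermost. Recall ⊕ takes the minimum of its arguments and ⊗ takes their sum. Working out the expression (((4 ⊗ 8) ⊗ (2 ⊕ 3)) ⊕ ((2 ⊗ -1) ⊗ (7 ⊕ 9))) gives 8.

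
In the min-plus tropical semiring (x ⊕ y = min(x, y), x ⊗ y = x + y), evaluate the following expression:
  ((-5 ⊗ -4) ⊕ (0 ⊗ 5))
((-5 ⊗ -4) ⊕ (0 ⊗ 5)) = -9

Expand innermost to outermost. Recall ⊕ takes the minimum of its arguments and ⊗ takes their sum. Working out the expression ((-5 ⊗ -4) ⊕ (0 ⊗ 5)) gives -9.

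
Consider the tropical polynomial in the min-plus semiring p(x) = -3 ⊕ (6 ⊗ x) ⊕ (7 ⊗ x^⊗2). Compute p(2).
p(2) = -3

A tropical monomial a ⊗ x^⊗i evaluates to a + i · x. Evaluating each term at x = 2:
  Term 0 contributes -3 + 0 · 2 = -3
  Term 1 contributes 6 + 1 · 2 = 8
  Term 2 contributes 7 + 2 · 2 = 11
p(2) = ⊕ of these = min[-3, 8, 11] = -3.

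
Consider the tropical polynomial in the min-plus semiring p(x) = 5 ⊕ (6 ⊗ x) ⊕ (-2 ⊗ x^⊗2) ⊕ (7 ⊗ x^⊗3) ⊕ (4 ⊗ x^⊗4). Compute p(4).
p(4) = 5

A tropical monomial a ⊗ x^⊗i evaluates to a + i · x. Evaluating each term at x = 4:
  Term 0 contributes 5 + 0 · 4 = 5
  Term 1 contributes 6 + 1 · 4 = 10
  Term 2 contributes -2 + 2 · 4 = 6
  Term 3 contributes 7 + 3 · 4 = 19
  Term 4 contributes 4 + 4 · 4 = 20
p(4) = ⊕ of these = min[5, 10, 6, 19, 20] = 5.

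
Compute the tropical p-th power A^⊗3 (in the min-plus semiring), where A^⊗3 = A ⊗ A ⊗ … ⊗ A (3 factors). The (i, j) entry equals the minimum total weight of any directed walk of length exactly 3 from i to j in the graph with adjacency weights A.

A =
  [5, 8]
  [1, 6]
A^⊗3 =
  [14, 17]
  [10, 14]

Each entry (A^⊗3)_ij equals the minimum over all length-3 walks i = v_0 → v_1 → … → v_3 = j of Σ_t A[v_t][v_{t+1}]. For example, for (i, j) = (0, 1) we minimise over 4 possible intermediate vertex sequences; the minimum is 17, attained along the walk 0 → 1 → 0 → 1.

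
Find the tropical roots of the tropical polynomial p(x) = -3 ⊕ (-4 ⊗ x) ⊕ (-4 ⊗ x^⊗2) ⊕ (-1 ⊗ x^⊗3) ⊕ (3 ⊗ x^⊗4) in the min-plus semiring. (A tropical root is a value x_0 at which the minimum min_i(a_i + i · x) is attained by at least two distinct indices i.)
Roots: {-4, -3, 0, 1}

Each tropical root is a break point of the lower envelope of the lines y = a_i + i · x (there are 5 lines, with slopes 0, 1, ..., 4). Only the lines that attain the minimum somewhere contribute to roots; other lines are dominated. Here the surviving (envelope) indices are i = 4, i = 3, i = 2, i = 1, i = 0.
Intersections between consecutive envelope lines give the roots: for adjacent envelope indices i < j the intersection is x = (a_i − a_j) / (j − i). Reading off the sorted break points: {-4, -3, 0, 1}.
Verification: at each break x_0, at least two indices attain the minimum of min_i(a_i + i · x_0).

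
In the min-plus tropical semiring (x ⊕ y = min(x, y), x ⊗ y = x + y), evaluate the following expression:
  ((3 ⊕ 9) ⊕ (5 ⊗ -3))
((3 ⊕ 9) ⊕ (5 ⊗ -3)) = 2

Expand innermost to outermost. Recall ⊕ takes the minimum of its arguments and ⊗ takes their sum. Working out the expression ((3 ⊕ 9) ⊕ (5 ⊗ -3)) gives 2.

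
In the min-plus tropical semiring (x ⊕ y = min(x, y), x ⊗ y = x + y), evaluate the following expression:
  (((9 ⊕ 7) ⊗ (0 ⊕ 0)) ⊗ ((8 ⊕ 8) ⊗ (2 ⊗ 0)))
(((9 ⊕ 7) ⊗ (0 ⊕ 0)) ⊗ ((8 ⊕ 8) ⊗ (2 ⊗ 0))) = 17

Expand innermost to outermost. Recall ⊕ takes the minimum of its arguments and ⊗ takes their sum. Working out the expression (((9 ⊕ 7) ⊗ (0 ⊕ 0)) ⊗ ((8 ⊕ 8) ⊗ (2 ⊗ 0))) gives 17.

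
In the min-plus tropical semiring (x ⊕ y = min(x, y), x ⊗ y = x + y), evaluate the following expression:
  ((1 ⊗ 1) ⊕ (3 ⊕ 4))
((1 ⊗ 1) ⊕ (3 ⊕ 4)) = 2

Expand innermost to outermost. Recall ⊕ takes the minimum of its arguments and ⊗ takes their sum. Working out the expression ((1 ⊗ 1) ⊕ (3 ⊕ 4)) gives 2.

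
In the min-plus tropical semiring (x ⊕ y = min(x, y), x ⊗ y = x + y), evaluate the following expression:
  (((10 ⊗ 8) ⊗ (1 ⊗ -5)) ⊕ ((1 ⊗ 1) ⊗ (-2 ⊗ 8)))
(((10 ⊗ 8) ⊗ (1 ⊗ -5)) ⊕ ((1 ⊗ 1) ⊗ (-2 ⊗ 8))) = 8

Expand innermost to outermost. Recall ⊕ takes the minimum of its arguments and ⊗ takes their sum. Working out the expression (((10 ⊗ 8) ⊗ (1 ⊗ -5)) ⊕ ((1 ⊗ 1) ⊗ (-2 ⊗ 8))) gives 8.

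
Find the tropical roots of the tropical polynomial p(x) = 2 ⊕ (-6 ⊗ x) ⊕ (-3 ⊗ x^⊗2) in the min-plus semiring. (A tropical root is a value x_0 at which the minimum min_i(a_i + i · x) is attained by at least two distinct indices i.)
Roots: {-3, 8}

Each tropical root is a break point of the lower envelope of the lines y = a_i + i · x (there are 3 lines, with slopes 0, 1, ..., 2). Only the lines that attain the minimum somewhere contribute to roots; other lines are dominated. Here the surviving (envelope) indices are i = 2, i = 1, i = 0.
Intersections between consecutive envelope lines give the roots: for adjacent envelope indices i < j the intersection is x = (a_i − a_j) / (j − i). Reading off the sorted break points: {-3, 8}.
Verification: at each break x_0, at least two indices attain the minimum of min_i(a_i + i · x_0).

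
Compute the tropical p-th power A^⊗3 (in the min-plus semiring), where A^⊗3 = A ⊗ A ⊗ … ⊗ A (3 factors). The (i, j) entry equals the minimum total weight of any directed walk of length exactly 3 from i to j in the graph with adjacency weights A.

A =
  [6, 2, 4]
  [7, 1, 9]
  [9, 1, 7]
A^⊗3 =
  [10, 4, 12]
  [9, 3, 11]
  [9, 3, 11]

Each entry (A^⊗3)_ij equals the minimum over all length-3 walks i = v_0 → v_1 → … → v_3 = j of Σ_t A[v_t][v_{t+1}]. For example, for (i, j) = (0, 2) we minimise over 9 possible intermediate vertex sequences; the minimum is 12, attained along the walk 0 → 1 → 1 → 2.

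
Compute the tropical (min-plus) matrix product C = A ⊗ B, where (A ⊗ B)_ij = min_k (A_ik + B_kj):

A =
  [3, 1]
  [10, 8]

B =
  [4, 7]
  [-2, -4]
A ⊗ B =
  [-1, -3]
  [6, 4]

Apply the min-plus product entry-by-entry:
  C[0][0] = min over k of (A[0][0] + B[0][0] = 3 + 4 = 7, A[0][1] + B[1][0] = 1 + -2 = -1) = -1 (attained at k = 1)
  C[0][1] = min over k of (A[0][0] + B[0][1] = 3 + 7 = 10, A[0][1] + B[1][1] = 1 + -4 = -3) = -3 (attained at k = 1)
  C[1][0] = min over k of (A[1][0] + B[0][0] = 10 + 4 = 14, A[1][1] + B[1][0] = 8 + -2 = 6) = 6 (attained at k = 1)
  C[1][1] = min over k of (A[1][0] + B[0][1] = 10 + 7 = 17, A[1][1] + B[1][1] = 8 + -4 = 4) = 4 (attained at k = 1)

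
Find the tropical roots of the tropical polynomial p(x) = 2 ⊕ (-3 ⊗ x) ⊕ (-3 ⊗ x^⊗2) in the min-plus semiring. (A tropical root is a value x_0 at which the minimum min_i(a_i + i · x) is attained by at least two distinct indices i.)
Roots: {0, 5}

Each tropical root is a break point of the lower envelope of the lines y = a_i + i · x (there are 3 lines, with slopes 0, 1, ..., 2). Only the lines that attain the minimum somewhere contribute to roots; other lines are dominated. Here the surviving (envelope) indices are i = 2, i = 1, i = 0.
Intersections between consecutive envelope lines give the roots: for adjacent envelope indices i < j the intersection is x = (a_i − a_j) / (j − i). Reading off the sorted break points: {0, 5}.
Verification: at each break x_0, at least two indices attain the minimum of min_i(a_i + i · x_0).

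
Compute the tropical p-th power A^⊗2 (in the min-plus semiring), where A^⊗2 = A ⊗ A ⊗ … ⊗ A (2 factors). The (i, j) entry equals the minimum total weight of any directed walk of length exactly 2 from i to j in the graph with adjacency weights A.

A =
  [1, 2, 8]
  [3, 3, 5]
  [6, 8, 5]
A^⊗2 =
  [2, 3, 7]
  [4, 5, 8]
  [7, 8, 10]

Each entry (A^⊗2)_ij equals the minimum over all length-2 walks i = v_0 → v_1 → … → v_2 = j of Σ_t A[v_t][v_{t+1}]. For example, for (i, j) = (0, 2) we minimise over 3 possible intermediate vertex sequences; the minimum is 7, attained along the walk 0 → 1 → 2.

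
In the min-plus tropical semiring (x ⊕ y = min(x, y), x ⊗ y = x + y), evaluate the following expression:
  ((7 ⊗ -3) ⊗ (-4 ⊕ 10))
((7 ⊗ -3) ⊗ (-4 ⊕ 10)) = 0

Expand innermost to outermost. Recall ⊕ takes the minimum of its arguments and ⊗ takes their sum. Working out the expression ((7 ⊗ -3) ⊗ (-4 ⊕ 10)) gives 0.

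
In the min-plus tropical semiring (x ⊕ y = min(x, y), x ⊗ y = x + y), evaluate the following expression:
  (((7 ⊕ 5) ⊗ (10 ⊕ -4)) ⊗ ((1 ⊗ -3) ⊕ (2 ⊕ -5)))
(((7 ⊕ 5) ⊗ (10 ⊕ -4)) ⊗ ((1 ⊗ -3) ⊕ (2 ⊕ -5))) = -4

Expand innermost to outermost. Recall ⊕ takes the minimum of its arguments and ⊗ takes their sum. Working out the expression (((7 ⊕ 5) ⊗ (10 ⊕ -4)) ⊗ ((1 ⊗ -3) ⊕ (2 ⊕ -5))) gives -4.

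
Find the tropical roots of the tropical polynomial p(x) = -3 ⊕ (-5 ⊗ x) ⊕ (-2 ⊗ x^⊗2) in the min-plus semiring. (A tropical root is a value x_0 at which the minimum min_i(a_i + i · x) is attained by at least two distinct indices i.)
Roots: {-3, 2}

Each tropical root is a break point of the lower envelope of the lines y = a_i + i · x (there are 3 lines, with slopes 0, 1, ..., 2). Only the lines that attain the minimum somewhere contribute to roots; other lines are dominated. Here the surviving (envelope) indices are i = 2, i = 1, i = 0.
Intersections between consecutive envelope lines give the roots: for adjacent envelope indices i < j the intersection is x = (a_i − a_j) / (j − i). Reading off the sorted break points: {-3, 2}.
Verification: at each break x_0, at least two indices attain the minimum of min_i(a_i + i · x_0).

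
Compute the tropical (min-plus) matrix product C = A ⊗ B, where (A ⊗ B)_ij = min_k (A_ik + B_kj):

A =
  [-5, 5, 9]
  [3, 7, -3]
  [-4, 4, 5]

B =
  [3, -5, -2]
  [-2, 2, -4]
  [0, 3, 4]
A ⊗ B =
  [-2, -10, -7]
  [-3, -2, 1]
  [-1, -9, -6]

Apply the min-plus product entry-by-entry:
  C[0][0] = min over k of (A[0][0] + B[0][0] = -5 + 3 = -2, A[0][1] + B[1][0] = 5 + -2 = 3, A[0][2] + B[2][0] = 9 + 0 = 9) = -2 (attained at k = 0)
  C[0][1] = min over k of (A[0][0] + B[0][1] = -5 + -5 = -10, A[0][1] + B[1][1] = 5 + 2 = 7, A[0][2] + B[2][1] = 9 + 3 = 12) = -10 (attained at k = 0)
  C[0][2] = min over k of (A[0][0] + B[0][2] = -5 + -2 = -7, A[0][1] + B[1][2] = 5 + -4 = 1, A[0][2] + B[2][2] = 9 + 4 = 13) = -7 (attained at k = 0)
  C[1][0] = min over k of (A[1][0] + B[0][0] = 3 + 3 = 6, A[1][1] + B[1][0] = 7 + -2 = 5, A[1][2] + B[2][0] = -3 + 0 = -3) = -3 (attained at k = 2)
  C[1][1] = min over k of (A[1][0] + B[0][1] = 3 + -5 = -2, A[1][1] + B[1][1] = 7 + 2 = 9, A[1][2] + B[2][1] = -3 + 3 = 0) = -2 (attained at k = 0)
  C[1][2] = min over k of (A[1][0] + B[0][2] = 3 + -2 = 1, A[1][1] + B[1][2] = 7 + -4 = 3, A[1][2] + B[2][2] = -3 + 4 = 1) = 1 (attained at k = 0)
  C[2][0] = min over k of (A[2][0] + B[0][0] = -4 + 3 = -1, A[2][1] + B[1][0] = 4 + -2 = 2, A[2][2] + B[2][0] = 5 + 0 = 5) = -1 (attained at k = 0)
  C[2][1] = min over k of (A[2][0] + B[0][1] = -4 + -5 = -9, A[2][1] + B[1][1] = 4 + 2 = 6, A[2][2] + B[2][1] = 5 + 3 = 8) = -9 (attained at k = 0)
  C[2][2] = min over k of (A[2][0] + B[0][2] = -4 + -2 = -6, A[2][1] + B[1][2] = 4 + -4 = 0, A[2][2] + B[2][2] = 5 + 4 = 9) = -6 (attained at k = 0)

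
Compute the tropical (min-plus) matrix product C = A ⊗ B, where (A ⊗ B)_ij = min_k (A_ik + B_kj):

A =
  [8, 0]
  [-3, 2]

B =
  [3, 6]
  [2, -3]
A ⊗ B =
  [2, -3]
  [0, -1]

Apply the min-plus product entry-by-entry:
  C[0][0] = min over k of (A[0][0] + B[0][0] = 8 + 3 = 11, A[0][1] + B[1][0] = 0 + 2 = 2) = 2 (attained at k = 1)
  C[0][1] = min over k of (A[0][0] + B[0][1] = 8 + 6 = 14, A[0][1] + B[1][1] = 0 + -3 = -3) = -3 (attained at k = 1)
  C[1][0] = min over k of (A[1][0] + B[0][0] = -3 + 3 = 0, A[1][1] + B[1][0] = 2 + 2 = 4) = 0 (attained at k = 0)
  C[1][1] = min over k of (A[1][0] + B[0][1] = -3 + 6 = 3, A[1][1] + B[1][1] = 2 + -3 = -1) = -1 (attained at k = 1)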